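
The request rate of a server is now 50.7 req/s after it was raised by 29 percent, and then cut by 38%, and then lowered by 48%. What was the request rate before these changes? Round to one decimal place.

The overall multiplier applied was 1.29 × 0.62 × 0.52 = 0.415896.
So the original request rate was 50.7 ÷ 0.415896 ≈ 121.9 req/s.

121.9 req/s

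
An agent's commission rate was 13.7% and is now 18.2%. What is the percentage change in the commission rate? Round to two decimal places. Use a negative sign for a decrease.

32.85%

The change is 18.2 − 13.7 = 4.5 percentage points.
Relative to the original 13.7%, that is 4.5 ÷ 13.7 ≈ 32.85%.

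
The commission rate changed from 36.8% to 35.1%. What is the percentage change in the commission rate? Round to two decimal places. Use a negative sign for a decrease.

The change is 35.1 − 36.8 = -1.7 percentage points.
Relative to the original 36.8%, that is -1.7 ÷ 36.8 ≈ -4.62%.

-4.62%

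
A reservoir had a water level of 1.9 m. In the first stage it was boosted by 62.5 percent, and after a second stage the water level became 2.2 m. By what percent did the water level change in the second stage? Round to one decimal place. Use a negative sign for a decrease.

After the first stage: 1.9 × 1.625 = 3.0875.
Second-stage multiplier: 2.2 ÷ 3.0875 ≈ 0.71255.
That is a change of -28.7%.

-28.7%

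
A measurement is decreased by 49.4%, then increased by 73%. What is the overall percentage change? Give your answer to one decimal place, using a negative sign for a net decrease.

A 49.4% decrease multiplies by 0.506.
Then a 73% increase: 0.506 × 1.73 = 0.87538.
Overall factor 0.87538, i.e. -12.5%.

-12.5%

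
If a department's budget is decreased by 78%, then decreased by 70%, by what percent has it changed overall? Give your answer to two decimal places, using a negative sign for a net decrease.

-93.40%

The combined multiplier is 0.22 × 0.3 = 0.066.
That corresponds to a decrease of 93.40%.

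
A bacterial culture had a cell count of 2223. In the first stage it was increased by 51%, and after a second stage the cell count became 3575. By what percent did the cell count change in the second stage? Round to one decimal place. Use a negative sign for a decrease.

After the first stage: 2223 × 1.51 = 3356.73.
Second-stage multiplier: 3575 ÷ 3356.73 ≈ 1.06502.
That is a change of 6.5%.

6.5%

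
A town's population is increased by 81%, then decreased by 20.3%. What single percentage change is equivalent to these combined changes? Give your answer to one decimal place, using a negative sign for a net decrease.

44.3%

The combined multiplier is 1.81 × 0.797 = 1.44257.
That corresponds to an increase of 44.3%.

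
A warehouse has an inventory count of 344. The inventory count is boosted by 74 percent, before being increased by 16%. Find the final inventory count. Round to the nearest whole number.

694

Apply the 74% increase: 344 × 1.74 = 598.56.
Apply the 16% increase: 598.56 × 1.16 = 694.3296 ≈ 694.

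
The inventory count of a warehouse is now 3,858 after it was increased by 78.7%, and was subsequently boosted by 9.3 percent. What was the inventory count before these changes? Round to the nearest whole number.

1,975

Undoing the 9.3% increase: 3,858 ÷ 1.093 ≈ 3529.734675.
Undoing the 78.7% increase: 3529.734675 ÷ 1.787 ≈ 1,975.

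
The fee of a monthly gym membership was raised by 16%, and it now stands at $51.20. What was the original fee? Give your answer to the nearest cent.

$44.14

The overall multiplier applied was 1.16.
So the original fee was $51.20 ÷ 1.16 ≈ $44.14.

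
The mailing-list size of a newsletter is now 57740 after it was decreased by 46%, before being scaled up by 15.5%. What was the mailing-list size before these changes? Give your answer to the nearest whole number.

Undoing the 15.5% increase: 57740 ÷ 1.155 ≈ 49991.341991.
Undoing the 46% decrease: 49991.341991 ÷ 0.54 ≈ 92577.

92577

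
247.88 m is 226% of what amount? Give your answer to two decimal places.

247.88 m ÷ 2.26 ≈ 109.68 m.

109.68 m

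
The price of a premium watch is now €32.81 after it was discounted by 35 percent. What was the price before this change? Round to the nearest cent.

€50.48

The overall multiplier applied was 0.65.
So the original price was €32.81 ÷ 0.65 ≈ €50.48.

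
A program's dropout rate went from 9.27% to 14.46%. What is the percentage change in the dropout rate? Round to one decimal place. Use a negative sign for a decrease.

56.0%

The change is 14.46 − 9.27 = 5.19 percentage points.
Relative to the original 9.27%, that is 5.19 ÷ 9.27 ≈ 56.0%.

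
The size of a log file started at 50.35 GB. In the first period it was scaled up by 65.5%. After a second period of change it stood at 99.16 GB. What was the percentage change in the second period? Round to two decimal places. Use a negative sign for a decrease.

After the first period: 50.35 × 1.655 = 83.32925.
Second-period multiplier: 99.16 ÷ 83.32925 ≈ 1.189978.
That is a change of 19.00%.

19.00%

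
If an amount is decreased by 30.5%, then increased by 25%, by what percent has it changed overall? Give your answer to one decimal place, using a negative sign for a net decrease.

The combined multiplier is 0.695 × 1.25 = 0.86875.
That corresponds to a decrease of 13.1%.

-13.1%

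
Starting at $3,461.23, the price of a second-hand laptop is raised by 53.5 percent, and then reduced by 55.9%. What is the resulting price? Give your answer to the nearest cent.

$2,343.03

Each change multiplies by a factor: 1.535 × 0.441 = 0.676935.
$3,461.23 × 0.676935 = $2343.02773005 ≈ $2,343.03.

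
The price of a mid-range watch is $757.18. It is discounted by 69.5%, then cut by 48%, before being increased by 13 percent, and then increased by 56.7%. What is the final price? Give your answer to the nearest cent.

Each change multiplies by a factor: 0.305 × 0.52 × 1.13 × 1.567 = 0.280834606.
$757.18 × 0.280834606 = $212.64234697108 ≈ $212.64.

$212.64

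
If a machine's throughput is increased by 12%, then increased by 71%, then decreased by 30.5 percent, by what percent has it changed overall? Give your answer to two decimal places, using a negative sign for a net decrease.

33.11%

A 12% increase multiplies by 1.12.
Then a 71% increase: 1.12 × 1.71 = 1.9152.
Then a 30.5% decrease: 1.9152 × 0.695 = 1.331064.
Overall factor 1.331064, i.e. 33.11%.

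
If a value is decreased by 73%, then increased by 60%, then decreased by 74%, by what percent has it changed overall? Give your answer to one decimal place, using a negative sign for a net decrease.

The combined multiplier is 0.27 × 1.6 × 0.26 = 0.11232.
That corresponds to a decrease of 88.8%.

-88.8%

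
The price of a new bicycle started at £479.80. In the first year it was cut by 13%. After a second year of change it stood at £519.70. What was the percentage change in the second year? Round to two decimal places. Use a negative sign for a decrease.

After the first year: £479.80 × 0.87 = £417.426.
Second-year multiplier: £519.70 ÷ £417.426 ≈ 1.245011.
That is a change of 24.50%.

24.50%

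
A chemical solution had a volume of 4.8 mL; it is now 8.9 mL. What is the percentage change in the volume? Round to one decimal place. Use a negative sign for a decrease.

85.4%

Change: 8.9 − 4.8 = 4.1.
Relative to the original: 4.1 ÷ 4.8 ≈ 85.4%.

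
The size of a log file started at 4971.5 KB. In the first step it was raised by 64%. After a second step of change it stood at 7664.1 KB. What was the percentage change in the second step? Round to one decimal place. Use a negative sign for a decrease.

-6.0%

After the first step: 4971.5 × 1.64 = 8153.26.
Second-step multiplier: 7664.1 ÷ 8153.26 ≈ 0.94.
That is a change of -6.0%.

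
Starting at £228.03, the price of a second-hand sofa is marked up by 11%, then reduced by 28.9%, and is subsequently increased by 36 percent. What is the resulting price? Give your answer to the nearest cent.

£244.75

Each change multiplies by a factor: 1.11 × 0.711 × 1.36 = 1.0733256.
£228.03 × 1.0733256 = £244.750436568 ≈ £244.75.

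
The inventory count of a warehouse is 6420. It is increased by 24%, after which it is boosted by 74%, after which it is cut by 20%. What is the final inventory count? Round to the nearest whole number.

Each change multiplies by a factor: 1.24 × 1.74 × 0.8 = 1.72608.
6420 × 1.72608 = 11081.4336 ≈ 11081.

11081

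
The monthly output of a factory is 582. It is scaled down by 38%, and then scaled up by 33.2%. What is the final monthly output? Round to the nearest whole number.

481

Each change multiplies by a factor: 0.62 × 1.332 = 0.82584.
582 × 0.82584 = 480.63888 ≈ 481.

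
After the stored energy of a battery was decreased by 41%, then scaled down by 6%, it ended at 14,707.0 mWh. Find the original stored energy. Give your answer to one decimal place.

26,518.2 mWh

Undoing the 6% decrease: 14,707.0 ÷ 0.94 ≈ 15645.744681.
Undoing the 41% decrease: 15645.744681 ÷ 0.59 ≈ 26,518.2 mWh.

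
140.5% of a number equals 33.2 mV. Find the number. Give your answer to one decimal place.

33.2 mV ÷ 1.405 ≈ 23.6 mV.

23.6 mV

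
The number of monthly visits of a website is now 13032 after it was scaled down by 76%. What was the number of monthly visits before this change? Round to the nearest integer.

54300

The overall multiplier applied was 0.24.
So the original number of monthly visits was 13032 ÷ 0.24 = 54300.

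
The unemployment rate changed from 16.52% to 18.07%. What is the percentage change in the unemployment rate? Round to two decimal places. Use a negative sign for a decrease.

The change is 18.07 − 16.52 = 1.55 percentage points.
Relative to the original 16.52%, that is 1.55 ÷ 16.52 ≈ 9.38%.

9.38%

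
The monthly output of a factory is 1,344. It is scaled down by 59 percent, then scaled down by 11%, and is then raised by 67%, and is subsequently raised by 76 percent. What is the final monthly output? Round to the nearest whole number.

1,441

Each change multiplies by a factor: 0.41 × 0.89 × 1.67 × 1.76 = 1.07251408.
1,344 × 1.07251408 = 1441.45892352 ≈ 1,441.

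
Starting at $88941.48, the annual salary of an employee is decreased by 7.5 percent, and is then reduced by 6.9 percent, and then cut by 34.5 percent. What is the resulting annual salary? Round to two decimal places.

$50169.19

Each change multiplies by a factor: 0.925 × 0.931 × 0.655 = 0.564069625.
$88941.48 × 0.564069625 = $50169.187270545 ≈ $50169.19.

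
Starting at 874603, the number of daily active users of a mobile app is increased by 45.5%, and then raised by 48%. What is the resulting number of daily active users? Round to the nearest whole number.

Apply the 45.5% increase: 874603 × 1.455 = 1272547.365.
After the 48% increase: 1272547.365 × 1.48 = 1883370.1002 ≈ 1883370.

1883370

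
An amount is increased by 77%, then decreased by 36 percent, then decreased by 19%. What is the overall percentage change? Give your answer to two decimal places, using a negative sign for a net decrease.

-8.24%

A 77% increase multiplies by 1.77.
Then a 36% decrease: 1.77 × 0.64 = 1.1328.
Then a 19% decrease: 1.1328 × 0.81 = 0.917568.
Overall factor 0.917568, i.e. -8.24%.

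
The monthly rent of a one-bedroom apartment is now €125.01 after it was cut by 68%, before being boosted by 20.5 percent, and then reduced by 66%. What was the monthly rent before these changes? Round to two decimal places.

€953.52

Undoing the 66% decrease: €125.01 ÷ 0.34 ≈ €367.676471.
Undoing the 20.5% increase: €367.676471 ÷ 1.205 ≈ €305.125702.
Undoing the 68% decrease: €305.125702 ÷ 0.32 ≈ €953.52.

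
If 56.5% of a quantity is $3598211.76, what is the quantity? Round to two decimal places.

$3598211.76 ÷ 0.565 ≈ $6368516.39.

$6368516.39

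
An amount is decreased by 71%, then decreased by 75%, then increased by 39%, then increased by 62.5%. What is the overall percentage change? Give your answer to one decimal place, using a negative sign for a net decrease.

-83.6%

A 71% decrease multiplies by 0.29.
Then a 75% decrease: 0.29 × 0.25 = 0.0725.
Then a 39% increase: 0.0725 × 1.39 = 0.100775.
Then a 62.5% increase: 0.100775 × 1.625 = 0.163759375.
Overall factor 0.163759375, i.e. -83.6%.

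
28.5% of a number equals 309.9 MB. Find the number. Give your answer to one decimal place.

1087.4 MB

309.9 MB ÷ 0.285 ≈ 1087.4 MB.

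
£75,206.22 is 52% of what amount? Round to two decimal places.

£75,206.22 ÷ 0.52 ≈ £144,627.35.

£144,627.35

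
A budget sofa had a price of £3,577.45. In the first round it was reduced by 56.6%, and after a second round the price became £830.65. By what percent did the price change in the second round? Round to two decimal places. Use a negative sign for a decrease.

After the first round: £3,577.45 × 0.434 = £1552.6133.
Second-round multiplier: £830.65 ÷ £1552.6133 ≈ 0.535001.
That is a change of -46.50%.

-46.50%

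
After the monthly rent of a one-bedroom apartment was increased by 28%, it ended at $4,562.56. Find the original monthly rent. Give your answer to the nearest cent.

The overall multiplier applied was 1.28.
So the original monthly rent was $4,562.56 ÷ 1.28 = $3,564.50.

$3,564.50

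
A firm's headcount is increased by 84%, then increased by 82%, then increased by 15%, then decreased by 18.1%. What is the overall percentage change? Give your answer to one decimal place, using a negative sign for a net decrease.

215.4%

The combined multiplier is 1.84 × 1.82 × 1.15 × 0.819 = 3.15406728.
That corresponds to an increase of 215.4%.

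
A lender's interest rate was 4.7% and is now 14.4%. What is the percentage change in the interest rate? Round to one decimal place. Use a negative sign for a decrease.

The change is 14.4 − 4.7 = 9.7 percentage points.
Relative to the original 4.7%, that is 9.7 ÷ 4.7 ≈ 206.4%.

206.4%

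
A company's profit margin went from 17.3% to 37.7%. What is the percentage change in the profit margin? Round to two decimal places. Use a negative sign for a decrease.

The change is 37.7 − 17.3 = 20.4 percentage points.
Relative to the original 17.3%, that is 20.4 ÷ 17.3 ≈ 117.92%.

117.92%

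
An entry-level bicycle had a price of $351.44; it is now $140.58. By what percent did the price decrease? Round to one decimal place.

Change: $140.58 − $351.44 = -$210.86.
Relative to the original: -$210.86 ÷ $351.44 ≈ -60.0%.
So the price decreased by 60.0%.

60.0%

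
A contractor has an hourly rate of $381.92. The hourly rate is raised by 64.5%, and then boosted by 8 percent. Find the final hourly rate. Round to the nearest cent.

Each change multiplies by a factor: 1.645 × 1.08 = 1.7766.
$381.92 × 1.7766 = $678.519072 ≈ $678.52.

$678.52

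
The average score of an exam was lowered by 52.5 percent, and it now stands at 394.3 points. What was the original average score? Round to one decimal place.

The overall multiplier applied was 0.475.
So the original average score was 394.3 ÷ 0.475 ≈ 830.1 points.

830.1 points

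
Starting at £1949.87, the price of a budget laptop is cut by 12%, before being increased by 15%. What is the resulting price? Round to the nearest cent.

Apply the 12% decrease: £1949.87 × 0.88 = £1715.8856.
15% increase: £1715.8856 × 1.15 = £1973.26844 ≈ £1973.27.

£1973.27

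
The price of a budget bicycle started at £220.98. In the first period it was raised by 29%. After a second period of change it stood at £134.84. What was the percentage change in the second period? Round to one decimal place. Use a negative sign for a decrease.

-52.7%

After the first period: £220.98 × 1.29 = £285.0642.
Second-period multiplier: £134.84 ÷ £285.0642 ≈ 0.47302.
That is a change of -52.7%.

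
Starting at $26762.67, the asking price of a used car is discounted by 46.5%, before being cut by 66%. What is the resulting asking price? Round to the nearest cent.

Apply the 46.5% decrease: $26762.67 × 0.535 = $14318.02845.
66% decrease: $14318.02845 × 0.34 = $4868.129673 ≈ $4868.13.

$4868.13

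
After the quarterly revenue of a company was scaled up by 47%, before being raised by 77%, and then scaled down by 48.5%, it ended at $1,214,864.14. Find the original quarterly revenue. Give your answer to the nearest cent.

$906,629.58

The overall multiplier applied was 1.47 × 1.77 × 0.515 = 1.3399785.
So the original quarterly revenue was $1,214,864.14 ÷ 1.3399785 ≈ $906,629.58.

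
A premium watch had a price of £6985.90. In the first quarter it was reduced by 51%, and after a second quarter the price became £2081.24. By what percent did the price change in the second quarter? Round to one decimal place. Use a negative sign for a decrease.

After the first quarter: £6985.90 × 0.49 = £3423.091.
Second-quarter multiplier: £2081.24 ÷ £3423.091 ≈ 0.608.
That is a change of -39.2%.

-39.2%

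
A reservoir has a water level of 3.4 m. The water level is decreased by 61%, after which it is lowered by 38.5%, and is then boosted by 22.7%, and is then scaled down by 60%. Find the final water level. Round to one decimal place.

0.4 m

Each change multiplies by a factor: 0.39 × 0.615 × 1.227 × 0.4 = 0.11771838.
3.4 × 0.11771838 = 0.400242492 ≈ 0.4.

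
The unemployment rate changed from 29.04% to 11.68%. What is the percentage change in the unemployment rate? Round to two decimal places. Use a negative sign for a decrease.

-59.78%

The change is 11.68 − 29.04 = -17.36 percentage points.
Relative to the original 29.04%, that is -17.36 ÷ 29.04 ≈ -59.78%.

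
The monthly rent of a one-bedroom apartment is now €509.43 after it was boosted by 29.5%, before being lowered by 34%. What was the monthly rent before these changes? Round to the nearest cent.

Undoing the 34% decrease: €509.43 ÷ 0.66 ≈ €771.863636.
Undoing the 29.5% increase: €771.863636 ÷ 1.295 ≈ €596.03.

€596.03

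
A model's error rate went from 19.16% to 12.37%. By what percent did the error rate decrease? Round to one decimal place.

The change is 12.37 − 19.16 = -6.79 percentage points.
Relative to the original 19.16%, that is -6.79 ÷ 19.16 ≈ -35.4%.
So the error rate fell by 35.4%.

35.4%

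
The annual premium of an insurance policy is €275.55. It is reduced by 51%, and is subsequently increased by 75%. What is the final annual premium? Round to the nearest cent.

Each change multiplies by a factor: 0.49 × 1.75 = 0.8575.
€275.55 × 0.8575 = €236.284125 ≈ €236.28.

€236.28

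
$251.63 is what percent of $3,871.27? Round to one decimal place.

6.5%

$251.63 ÷ $3,871.27 ≈ 6.5%.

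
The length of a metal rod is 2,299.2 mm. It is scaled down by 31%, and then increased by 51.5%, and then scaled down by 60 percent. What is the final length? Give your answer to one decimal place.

961.4 mm

Apply the 31% decrease: 2,299.2 × 0.69 = 1586.448.
51.5% increase: 1586.448 × 1.515 = 2403.46872.
Apply the 60% decrease: 2403.46872 × 0.4 = 961.387488 ≈ 961.4.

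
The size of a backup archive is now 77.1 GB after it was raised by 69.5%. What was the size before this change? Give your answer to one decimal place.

The overall multiplier applied was 1.695.
So the original size was 77.1 ÷ 1.695 ≈ 45.5 GB.

45.5 GB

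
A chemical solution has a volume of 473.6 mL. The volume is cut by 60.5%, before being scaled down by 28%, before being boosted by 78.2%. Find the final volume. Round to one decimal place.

Apply the 60.5% decrease: 473.6 × 0.395 = 187.072.
28% decrease: 187.072 × 0.72 = 134.69184.
78.2% increase: 134.69184 × 1.782 = 240.02085888 ≈ 240.0.

240.0 mL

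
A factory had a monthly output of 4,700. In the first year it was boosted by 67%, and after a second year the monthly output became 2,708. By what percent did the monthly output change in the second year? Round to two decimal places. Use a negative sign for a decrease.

-65.50%

After the first year: 4,700 × 1.67 = 7849.
Second-year multiplier: 2,708 ÷ 7849 ≈ 0.345012.
That is a change of -65.50%.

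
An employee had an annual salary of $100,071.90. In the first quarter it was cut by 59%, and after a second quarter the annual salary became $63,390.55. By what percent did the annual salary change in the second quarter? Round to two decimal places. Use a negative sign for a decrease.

After the first quarter: $100,071.90 × 0.41 = $41029.479.
Second-quarter multiplier: $63,390.55 ÷ $41029.479 ≈ 1.545.
That is a change of 54.50%.

54.50%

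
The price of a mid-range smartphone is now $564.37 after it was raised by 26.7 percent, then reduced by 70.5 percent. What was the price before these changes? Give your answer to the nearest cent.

$1,509.96

The overall multiplier applied was 1.267 × 0.295 = 0.373765.
So the original price was $564.37 ÷ 0.373765 ≈ $1,509.96.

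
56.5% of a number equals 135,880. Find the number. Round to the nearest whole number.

135,880 ÷ 0.565 ≈ 240,496.

240,496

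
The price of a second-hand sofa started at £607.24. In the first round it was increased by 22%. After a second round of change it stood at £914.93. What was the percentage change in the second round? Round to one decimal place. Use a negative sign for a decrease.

After the first round: £607.24 × 1.22 = £740.8328.
Second-round multiplier: £914.93 ÷ £740.8328 ≈ 1.235.
That is a change of 23.5%.

23.5%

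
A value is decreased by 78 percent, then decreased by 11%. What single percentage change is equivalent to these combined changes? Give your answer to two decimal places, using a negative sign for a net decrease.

The combined multiplier is 0.22 × 0.89 = 0.1958.
That corresponds to a decrease of 80.42%.

-80.42%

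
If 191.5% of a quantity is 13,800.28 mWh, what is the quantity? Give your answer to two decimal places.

13,800.28 mWh ÷ 1.915 ≈ 7,206.41 mWh.

7,206.41 mWh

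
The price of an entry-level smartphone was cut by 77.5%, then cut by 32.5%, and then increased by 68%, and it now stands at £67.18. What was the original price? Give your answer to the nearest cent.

£263.30

Undoing the 68% increase: £67.18 ÷ 1.68 ≈ £39.988095.
Undoing the 32.5% decrease: £39.988095 ÷ 0.675 ≈ £59.241622.
Undoing the 77.5% decrease: £59.241622 ÷ 0.225 ≈ £263.30.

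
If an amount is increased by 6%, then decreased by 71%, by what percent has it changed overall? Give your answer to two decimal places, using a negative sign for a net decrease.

-69.26%

The combined multiplier is 1.06 × 0.29 = 0.3074.
That corresponds to a decrease of 69.26%.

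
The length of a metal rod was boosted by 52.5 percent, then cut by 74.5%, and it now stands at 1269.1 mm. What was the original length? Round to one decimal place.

3263.5 mm

Undoing the 74.5% decrease: 1269.1 ÷ 0.255 ≈ 4976.862745.
Undoing the 52.5% increase: 4976.862745 ÷ 1.525 ≈ 3263.5 mm.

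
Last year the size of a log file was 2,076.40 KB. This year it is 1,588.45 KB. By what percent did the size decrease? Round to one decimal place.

23.5%

Change: 1,588.45 − 2,076.40 = -487.95.
Relative to the original: -487.95 ÷ 2,076.40 ≈ -23.5%.
So the size decreased by 23.5%.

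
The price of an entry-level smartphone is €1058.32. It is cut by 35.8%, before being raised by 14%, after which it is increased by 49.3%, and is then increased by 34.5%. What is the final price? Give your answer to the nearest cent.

€1555.39

Apply the 35.8% decrease: €1058.32 × 0.642 = €679.44144.
After the 14% increase: €679.44144 × 1.14 = €774.5632416.
49.3% increase: €774.5632416 × 1.493 = €1156.4229197088.
34.5% increase: €1156.4229197088 × 1.345 = €1555.388827008336 ≈ €1555.39.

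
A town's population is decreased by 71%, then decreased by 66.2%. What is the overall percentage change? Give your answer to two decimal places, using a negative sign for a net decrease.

-90.20%

The combined multiplier is 0.29 × 0.338 = 0.09802.
That corresponds to a decrease of 90.20%.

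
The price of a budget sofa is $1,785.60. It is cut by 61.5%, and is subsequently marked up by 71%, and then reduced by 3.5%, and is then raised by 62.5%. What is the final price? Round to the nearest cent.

$1,843.41

61.5% decrease: $1,785.60 × 0.385 = $687.456.
After the 71% increase: $687.456 × 1.71 = $1175.54976.
Apply the 3.5% decrease: $1175.54976 × 0.965 = $1134.4055184.
After the 62.5% increase: $1134.4055184 × 1.625 = $1843.4089674 ≈ $1,843.41.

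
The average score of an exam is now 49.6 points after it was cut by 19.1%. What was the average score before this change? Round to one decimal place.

The overall multiplier applied was 0.809.
So the original average score was 49.6 ÷ 0.809 ≈ 61.3 points.

61.3 points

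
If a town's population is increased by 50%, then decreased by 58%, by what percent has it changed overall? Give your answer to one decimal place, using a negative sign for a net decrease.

-37.0%

The combined multiplier is 1.5 × 0.42 = 0.63.
That corresponds to a decrease of 37.0%.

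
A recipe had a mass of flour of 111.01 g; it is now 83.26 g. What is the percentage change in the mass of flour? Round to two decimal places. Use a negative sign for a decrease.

Change: 83.26 − 111.01 = -27.75.
Relative to the original: -27.75 ÷ 111.01 ≈ -25.00%.

-25.00%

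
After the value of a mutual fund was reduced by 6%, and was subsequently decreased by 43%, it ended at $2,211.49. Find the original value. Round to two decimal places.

The overall multiplier applied was 0.94 × 0.57 = 0.5358.
So the original value was $2,211.49 ÷ 0.5358 ≈ $4,127.45.

$4,127.45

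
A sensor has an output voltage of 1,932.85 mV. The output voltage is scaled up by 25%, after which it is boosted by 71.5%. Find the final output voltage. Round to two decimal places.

Apply the 25% increase: 1,932.85 × 1.25 = 2416.0625.
After the 71.5% increase: 2416.0625 × 1.715 = 4143.5471875 ≈ 4,143.55.

4,143.55 mV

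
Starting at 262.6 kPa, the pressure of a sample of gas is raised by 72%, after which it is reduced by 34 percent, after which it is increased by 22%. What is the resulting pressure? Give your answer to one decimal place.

363.7 kPa

Apply the 72% increase: 262.6 × 1.72 = 451.672.
34% decrease: 451.672 × 0.66 = 298.10352.
Apply the 22% increase: 298.10352 × 1.22 = 363.6862944 ≈ 363.7.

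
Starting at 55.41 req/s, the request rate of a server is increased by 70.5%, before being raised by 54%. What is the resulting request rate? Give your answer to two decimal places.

Each change multiplies by a factor: 1.705 × 1.54 = 2.6257.
55.41 × 2.6257 = 145.490037 ≈ 145.49.

145.49 req/s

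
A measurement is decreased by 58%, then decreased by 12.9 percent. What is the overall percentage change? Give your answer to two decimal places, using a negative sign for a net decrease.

The combined multiplier is 0.42 × 0.871 = 0.36582.
That corresponds to a decrease of 63.42%.

-63.42%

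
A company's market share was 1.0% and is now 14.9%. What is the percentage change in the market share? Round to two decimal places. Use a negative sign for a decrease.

The change is 14.9 − 1.0 = 13.9 percentage points.
Relative to the original 1.0%, that is 13.9 ÷ 1.0 = 1390.00%.

1390.00%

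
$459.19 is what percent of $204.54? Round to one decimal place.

224.5%

$459.19 ÷ $204.54 ≈ 224.5%.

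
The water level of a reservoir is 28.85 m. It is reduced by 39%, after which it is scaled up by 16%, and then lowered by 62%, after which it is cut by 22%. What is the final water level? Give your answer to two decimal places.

6.05 m

Each change multiplies by a factor: 0.61 × 1.16 × 0.38 × 0.78 = 0.20973264.
28.85 × 0.20973264 = 6.050786664 ≈ 6.05.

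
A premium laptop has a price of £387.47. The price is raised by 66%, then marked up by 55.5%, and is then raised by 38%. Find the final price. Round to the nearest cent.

£1380.24

66% increase: £387.47 × 1.66 = £643.2002.
55.5% increase: £643.2002 × 1.555 = £1000.176311.
38% increase: £1000.176311 × 1.38 = £1380.24330918 ≈ £1380.24.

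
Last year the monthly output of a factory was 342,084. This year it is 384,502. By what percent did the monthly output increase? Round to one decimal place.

Change: 384,502 − 342,084 = 42,418.
Relative to the original: 42,418 ÷ 342,084 ≈ 12.4%.
So the monthly output increased by 12.4%.

12.4%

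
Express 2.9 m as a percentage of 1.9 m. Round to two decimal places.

152.63%

2.9 m ÷ 1.9 m ≈ 152.63%.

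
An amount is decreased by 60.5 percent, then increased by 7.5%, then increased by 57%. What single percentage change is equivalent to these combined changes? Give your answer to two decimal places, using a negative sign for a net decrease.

-33.33%

The combined multiplier is 0.395 × 1.075 × 1.57 = 0.66666125.
That corresponds to a decrease of 33.33%.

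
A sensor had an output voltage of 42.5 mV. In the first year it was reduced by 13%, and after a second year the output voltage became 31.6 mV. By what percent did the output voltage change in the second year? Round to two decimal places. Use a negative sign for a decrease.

After the first year: 42.5 × 0.87 = 36.975.
Second-year multiplier: 31.6 ÷ 36.975 ≈ 0.854632.
That is a change of -14.54%.

-14.54%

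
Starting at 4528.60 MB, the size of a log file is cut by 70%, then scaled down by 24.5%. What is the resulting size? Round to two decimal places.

1025.73 MB

After the 70% decrease: 4528.60 × 0.3 = 1358.58.
24.5% decrease: 1358.58 × 0.755 = 1025.7279 ≈ 1025.73.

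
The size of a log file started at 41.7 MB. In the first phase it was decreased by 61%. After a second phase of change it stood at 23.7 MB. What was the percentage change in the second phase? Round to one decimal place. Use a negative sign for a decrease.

45.7%

After the first phase: 41.7 × 0.39 = 16.263.
Second-phase multiplier: 23.7 ÷ 16.263 ≈ 1.4573.
That is a change of 45.7%.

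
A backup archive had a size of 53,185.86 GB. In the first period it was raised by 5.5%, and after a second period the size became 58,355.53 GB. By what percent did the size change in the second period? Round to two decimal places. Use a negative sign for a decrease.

After the first period: 53,185.86 × 1.055 = 56111.0823.
Second-period multiplier: 58,355.53 ÷ 56111.0823 ≈ 1.04.
That is a change of 4.00%.

4.00%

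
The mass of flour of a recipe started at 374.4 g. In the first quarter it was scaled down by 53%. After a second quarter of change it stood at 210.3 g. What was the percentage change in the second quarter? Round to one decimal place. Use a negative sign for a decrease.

After the first quarter: 374.4 × 0.47 = 175.968.
Second-quarter multiplier: 210.3 ÷ 175.968 ≈ 1.1951.
That is a change of 19.5%.

19.5%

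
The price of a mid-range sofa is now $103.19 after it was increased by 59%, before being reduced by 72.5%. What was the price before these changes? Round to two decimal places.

The overall multiplier applied was 1.59 × 0.275 = 0.43725.
So the original price was $103.19 ÷ 0.43725 ≈ $236.00.

$236.00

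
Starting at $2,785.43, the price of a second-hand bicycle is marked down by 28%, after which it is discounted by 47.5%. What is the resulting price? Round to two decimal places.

After the 28% decrease: $2,785.43 × 0.72 = $2005.5096.
After the 47.5% decrease: $2005.5096 × 0.525 = $1052.89254 ≈ $1,052.89.

$1,052.89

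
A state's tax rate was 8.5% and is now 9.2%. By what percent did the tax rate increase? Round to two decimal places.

8.24%

The change is 9.2 − 8.5 = 0.7 percentage points.
Relative to the original 8.5%, that is 0.7 ÷ 8.5 ≈ 8.24%.
So the tax rate rose by 8.24%.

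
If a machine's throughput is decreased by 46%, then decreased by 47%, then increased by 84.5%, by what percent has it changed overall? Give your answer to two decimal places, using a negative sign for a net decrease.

The combined multiplier is 0.54 × 0.53 × 1.845 = 0.528039.
That corresponds to a decrease of 47.20%.

-47.20%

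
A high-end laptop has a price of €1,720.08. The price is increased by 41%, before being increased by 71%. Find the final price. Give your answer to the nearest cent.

€4,147.28

Each change multiplies by a factor: 1.41 × 1.71 = 2.4111.
€1,720.08 × 2.4111 = €4147.284888 ≈ €4,147.28.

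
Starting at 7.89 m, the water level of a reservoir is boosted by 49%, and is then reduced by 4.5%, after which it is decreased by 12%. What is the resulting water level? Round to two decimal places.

After the 49% increase: 7.89 × 1.49 = 11.7561.
4.5% decrease: 11.7561 × 0.955 = 11.2270755.
Apply the 12% decrease: 11.2270755 × 0.88 = 9.87982644 ≈ 9.88.

9.88 m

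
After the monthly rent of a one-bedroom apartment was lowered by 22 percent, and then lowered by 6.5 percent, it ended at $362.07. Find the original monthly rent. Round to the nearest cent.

The overall multiplier applied was 0.78 × 0.935 = 0.7293.
So the original monthly rent was $362.07 ÷ 0.7293 ≈ $496.46.

$496.46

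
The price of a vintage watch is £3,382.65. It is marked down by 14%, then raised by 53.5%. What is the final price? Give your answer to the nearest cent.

Apply the 14% decrease: £3,382.65 × 0.86 = £2909.079.
Apply the 53.5% increase: £2909.079 × 1.535 = £4465.436265 ≈ £4,465.44.

£4,465.44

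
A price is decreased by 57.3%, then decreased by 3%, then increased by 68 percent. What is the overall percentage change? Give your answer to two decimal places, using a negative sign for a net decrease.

A 57.3% decrease multiplies by 0.427.
Then a 3% decrease: 0.427 × 0.97 = 0.41419.
Then a 68% increase: 0.41419 × 1.68 = 0.6958392.
Overall factor 0.6958392, i.e. -30.42%.

-30.42%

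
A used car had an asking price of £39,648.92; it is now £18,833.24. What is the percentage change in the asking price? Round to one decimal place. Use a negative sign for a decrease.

-52.5%

Change: £18,833.24 − £39,648.92 = -£20,815.68.
Relative to the original: -£20,815.68 ÷ £39,648.92 ≈ -52.5%.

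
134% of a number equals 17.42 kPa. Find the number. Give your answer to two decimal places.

13.00 kPa

17.42 kPa ÷ 1.34 = 13.00 kPa.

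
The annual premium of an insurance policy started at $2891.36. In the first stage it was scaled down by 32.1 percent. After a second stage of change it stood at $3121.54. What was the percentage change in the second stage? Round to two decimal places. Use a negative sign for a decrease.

59.00%

After the first stage: $2891.36 × 0.679 = $1963.23344.
Second-stage multiplier: $3121.54 ÷ $1963.23344 ≈ 1.589999.
That is a change of 59.00%.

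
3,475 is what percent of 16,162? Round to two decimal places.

21.50%

3,475 ÷ 16,162 ≈ 21.50%.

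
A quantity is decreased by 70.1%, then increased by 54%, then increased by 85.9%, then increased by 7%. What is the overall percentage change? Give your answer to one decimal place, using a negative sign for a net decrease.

-8.4%

A 70.1% decrease multiplies by 0.299.
Then a 54% increase: 0.299 × 1.54 = 0.46046.
Then an 85.9% increase: 0.46046 × 1.859 = 0.85599514.
Then a 7% increase: 0.85599514 × 1.07 = 0.9159147998.
Overall factor 0.9159147998, i.e. -8.4%.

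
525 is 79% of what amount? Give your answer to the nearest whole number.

665

525 ÷ 0.79 ≈ 665.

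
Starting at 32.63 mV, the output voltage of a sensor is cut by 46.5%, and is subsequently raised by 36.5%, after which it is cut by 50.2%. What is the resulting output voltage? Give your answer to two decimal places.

11.87 mV

Apply the 46.5% decrease: 32.63 × 0.535 = 17.45705.
36.5% increase: 17.45705 × 1.365 = 23.82887325.
After the 50.2% decrease: 23.82887325 × 0.498 = 11.8667788785 ≈ 11.87.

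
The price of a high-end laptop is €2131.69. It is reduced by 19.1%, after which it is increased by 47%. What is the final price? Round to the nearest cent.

Each change multiplies by a factor: 0.809 × 1.47 = 1.18923.
€2131.69 × 1.18923 = €2535.0696987 ≈ €2535.07.

€2535.07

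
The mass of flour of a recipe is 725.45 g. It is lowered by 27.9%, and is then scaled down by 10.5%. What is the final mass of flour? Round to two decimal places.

Apply the 27.9% decrease: 725.45 × 0.721 = 523.04945.
After the 10.5% decrease: 523.04945 × 0.895 = 468.12925775 ≈ 468.13.

468.13 g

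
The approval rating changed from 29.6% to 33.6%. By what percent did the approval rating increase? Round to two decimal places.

13.51%

The change is 33.6 − 29.6 = 4.0 percentage points.
Relative to the original 29.6%, that is 4.0 ÷ 29.6 ≈ 13.51%.
So the approval rating rose by 13.51%.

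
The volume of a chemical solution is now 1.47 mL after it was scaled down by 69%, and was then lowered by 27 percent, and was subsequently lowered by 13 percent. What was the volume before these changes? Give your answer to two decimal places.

7.47 mL

Undoing the 13% decrease: 1.47 ÷ 0.87 ≈ 1.689655.
Undoing the 27% decrease: 1.689655 ÷ 0.73 ≈ 2.314596.
Undoing the 69% decrease: 2.314596 ÷ 0.31 ≈ 7.47 mL.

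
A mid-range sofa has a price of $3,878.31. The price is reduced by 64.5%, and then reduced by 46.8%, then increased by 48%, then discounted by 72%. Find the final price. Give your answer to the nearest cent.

$303.53

Each change multiplies by a factor: 0.355 × 0.532 × 1.48 × 0.28 = 0.078263584.
$3,878.31 × 0.078263584 = $303.53044046304 ≈ $303.53.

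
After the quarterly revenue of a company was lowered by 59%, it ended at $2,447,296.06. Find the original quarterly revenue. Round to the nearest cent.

The overall multiplier applied was 0.41.
So the original quarterly revenue was $2,447,296.06 ÷ 0.41 ≈ $5,969,014.78.

$5,969,014.78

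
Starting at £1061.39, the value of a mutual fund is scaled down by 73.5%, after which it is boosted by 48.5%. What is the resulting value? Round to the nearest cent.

Each change multiplies by a factor: 0.265 × 1.485 = 0.393525.
£1061.39 × 0.393525 = £417.68349975 ≈ £417.68.

£417.68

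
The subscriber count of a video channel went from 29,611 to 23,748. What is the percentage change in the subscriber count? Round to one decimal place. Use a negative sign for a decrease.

-19.8%

Change: 23,748 − 29,611 = -5,863.
Relative to the original: -5,863 ÷ 29,611 ≈ -19.8%.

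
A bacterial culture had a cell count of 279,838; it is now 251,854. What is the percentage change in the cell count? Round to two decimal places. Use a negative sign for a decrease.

-10.00%

Change: 251,854 − 279,838 = -27,984.
Relative to the original: -27,984 ÷ 279,838 ≈ -10.00%.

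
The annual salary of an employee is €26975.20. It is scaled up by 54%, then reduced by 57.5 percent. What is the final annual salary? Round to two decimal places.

€17655.27

Each change multiplies by a factor: 1.54 × 0.425 = 0.6545.
€26975.20 × 0.6545 = €17655.2684 ≈ €17655.27.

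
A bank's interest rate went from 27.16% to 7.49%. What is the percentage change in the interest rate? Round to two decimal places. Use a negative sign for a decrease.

The change is 7.49 − 27.16 = -19.67 percentage points.
Relative to the original 27.16%, that is -19.67 ÷ 27.16 ≈ -72.42%.

-72.42%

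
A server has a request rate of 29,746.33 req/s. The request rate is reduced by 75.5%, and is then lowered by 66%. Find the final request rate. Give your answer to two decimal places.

Each change multiplies by a factor: 0.245 × 0.34 = 0.0833.
29,746.33 × 0.0833 = 2477.869289 ≈ 2,477.87.

2,477.87 req/s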